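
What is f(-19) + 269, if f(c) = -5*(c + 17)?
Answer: 279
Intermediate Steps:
f(c) = -85 - 5*c (f(c) = -5*(17 + c) = -85 - 5*c)
f(-19) + 269 = (-85 - 5*(-19)) + 269 = (-85 + 95) + 269 = 10 + 269 = 279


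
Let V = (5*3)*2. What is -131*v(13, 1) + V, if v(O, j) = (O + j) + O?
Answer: -3507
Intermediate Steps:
V = 30 (V = 15*2 = 30)
v(O, j) = j + 2*O
-131*v(13, 1) + V = -131*(1 + 2*13) + 30 = -131*(1 + 26) + 30 = -131*27 + 30 = -3537 + 30 = -3507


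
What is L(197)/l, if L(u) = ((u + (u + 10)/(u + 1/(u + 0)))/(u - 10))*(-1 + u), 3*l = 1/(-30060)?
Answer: -1235076097752/65977 ≈ -1.8720e+7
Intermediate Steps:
l = -1/90180 (l = (⅓)/(-30060) = (⅓)*(-1/30060) = -1/90180 ≈ -1.1089e-5)
L(u) = (-1 + u)*(u + (10 + u)/(u + 1/u))/(-10 + u) (L(u) = ((u + (10 + u)/(u + 1/u))/(-10 + u))*(-1 + u) = (-1 + u)*(u + (10 + u)/(u + 1/u))/(-10 + u))
L(197)/l = (197*(-11 + 197³ + 10*197)/(-10 + 197 + 197³ - 10*197²))/(-1/90180) = (197*(-11 + 7645373 + 1970)/(-10 + 197 + 7645373 - 10*38809))*(-90180) = (197*7647332/(-10 + 197 + 7645373 - 388090))*(-90180) = (197*7647332/7257470)*(-90180) = (197*(1/7257470)*7647332)*(-90180) = (68478382/329885)*(-90180) = -1235076097752/65977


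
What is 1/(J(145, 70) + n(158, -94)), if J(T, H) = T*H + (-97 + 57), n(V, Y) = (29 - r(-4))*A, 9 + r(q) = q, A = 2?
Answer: 1/10194 ≈ 9.8097e-5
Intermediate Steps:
r(q) = -9 + q
n(V, Y) = 84 (n(V, Y) = (29 - (-9 - 4))*2 = (29 - 1*(-13))*2 = (29 + 13)*2 = 42*2 = 84)
J(T, H) = -40 + H*T (J(T, H) = H*T - 40 = -40 + H*T)
1/(J(145, 70) + n(158, -94)) = 1/((-40 + 70*145) + 84) = 1/((-40 + 10150) + 84) = 1/(10110 + 84) = 1/10194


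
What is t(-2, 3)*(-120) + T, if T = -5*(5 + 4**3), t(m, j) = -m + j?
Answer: -945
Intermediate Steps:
t(m, j) = j - m
T = -345 (T = -5*(5 + 64) = -5*69 = -345)
t(-2, 3)*(-120) + T = (3 - 1*(-2))*(-120) - 345 = (3 + 2)*(-120) - 345 = 5*(-120) - 345 = -600 - 345 = -945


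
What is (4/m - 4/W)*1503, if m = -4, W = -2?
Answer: 1503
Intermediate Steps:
(4/m - 4/W)*1503 = (4/(-4) - 4/(-2))*1503 = (4*(-¼) - 4*(-½))*1503 = (-1 + 2)*1503 = 1*1503 = 1503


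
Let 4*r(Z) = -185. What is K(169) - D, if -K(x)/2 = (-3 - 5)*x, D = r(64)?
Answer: 11001/4 ≈ 2750.3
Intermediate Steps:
r(Z) = -185/4 (r(Z) = (¼)*(-185) = -185/4)
D = -185/4 ≈ -46.250
K(x) = 16*x (K(x) = -2*(-3 - 5)*x = -(-16)*x = 16*x)
K(169) - D = 16*169 - 1*(-185/4) = 2704 + 185/4 = 11001/4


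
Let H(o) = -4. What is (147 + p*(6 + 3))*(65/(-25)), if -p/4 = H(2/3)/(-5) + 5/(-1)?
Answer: -19383/25 ≈ -775.32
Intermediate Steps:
p = 84/5 (p = -4*(-4/(-5) + 5/(-1)) = -4*(-4*(-⅕) + 5*(-1)) = -4*(⅘ - 5) = -4*(-21/5) = 84/5 ≈ 16.800)
(147 + p*(6 + 3))*(65/(-25)) = (147 + 84*(6 + 3)/5)*(65/(-25)) = (147 + (84/5)*9)*(65*(-1/25)) = (147 + 756/5)*(-13/5) = (1491/5)*(-13/5) = -19383/25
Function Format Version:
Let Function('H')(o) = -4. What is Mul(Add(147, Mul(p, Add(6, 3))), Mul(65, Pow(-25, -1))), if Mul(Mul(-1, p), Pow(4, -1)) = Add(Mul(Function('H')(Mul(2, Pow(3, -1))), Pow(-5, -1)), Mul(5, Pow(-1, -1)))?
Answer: Rational(-19383, 25) ≈ -775.32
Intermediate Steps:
p = Rational(84, 5) (p = Mul(-4, Add(Mul(-4, Pow(-5, -1)), Mul(5, Pow(-1, -1)))) = Mul(-4, Add(Mul(-4, Rational(-1, 5)), Mul(5, -1))) = Mul(-4, Add(Rational(4, 5), -5)) = Mul(-4, Rational(-21, 5)) = Rational(84, 5) ≈ 16.800)
Mul(Add(147, Mul(p, Add(6, 3))), Mul(65, Pow(-25, -1))) = Mul(Add(147, Mul(Rational(84, 5), Add(6, 3))), Mul(65, Pow(-25, -1))) = Mul(Add(147, Mul(Rational(84, 5), 9)), Mul(65, Rational(-1, 25))) = Mul(Add(147, Rational(756, 5)), Rational(-13, 5)) = Mul(Rational(1491, 5), Rational(-13, 5)) = Rational(-19383, 25)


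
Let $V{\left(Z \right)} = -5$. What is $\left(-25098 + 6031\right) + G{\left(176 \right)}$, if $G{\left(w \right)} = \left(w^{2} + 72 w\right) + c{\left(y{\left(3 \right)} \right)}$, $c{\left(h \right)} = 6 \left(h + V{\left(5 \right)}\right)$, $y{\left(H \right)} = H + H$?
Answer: $24587$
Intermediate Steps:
$y{\left(H \right)} = 2 H$
$c{\left(h \right)} = -30 + 6 h$ ($c{\left(h \right)} = 6 \left(h - 5\right) = 6 \left(-5 + h\right) = -30 + 6 h$)
$G{\left(w \right)} = 6 + w^{2} + 72 w$ ($G{\left(w \right)} = \left(w^{2} + 72 w\right) - \left(30 - 6 \cdot 2 \cdot 3\right) = \left(w^{2} + 72 w\right) + \left(-30 + 6 \cdot 6\right) = \left(w^{2} + 72 w\right) + \left(-30 + 36\right) = \left(w^{2} + 72 w\right) + 6 = 6 + w^{2} + 72 w$)
$\left(-25098 + 6031\right) + G{\left(176 \right)} = \left(-25098 + 6031\right) + \left(6 + 176^{2} + 72 \cdot 176\right) = -19067 + \left(6 + 30976 + 12672\right) = -19067 + 43654 = 24587$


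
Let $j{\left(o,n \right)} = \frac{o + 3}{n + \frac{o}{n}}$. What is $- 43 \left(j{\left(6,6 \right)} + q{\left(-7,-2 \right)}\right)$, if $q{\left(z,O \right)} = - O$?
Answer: $- \frac{989}{7} \approx -141.29$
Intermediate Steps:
$j{\left(o,n \right)} = \frac{3 + o}{n + \frac{o}{n}}$
$- 43 \left(j{\left(6,6 \right)} + q{\left(-7,-2 \right)}\right) = - 43 \left(\frac{6 \left(3 + 6\right)}{6 + 6^{2}} - -2\right) = - 43 \left(6 \frac{1}{6 + 36} \cdot 9 + 2\right) = - 43 \left(6 \cdot \frac{1}{42} \cdot 9 + 2\right) = - 43 \left(\frac{9}{7} + 2\right) = \left(-43\right) \frac{23}{7} = - \frac{989}{7}$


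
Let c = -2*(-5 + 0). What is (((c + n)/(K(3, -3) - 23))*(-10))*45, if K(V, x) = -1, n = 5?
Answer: 1125/4 ≈ 281.25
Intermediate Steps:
c = 10 (c = -2*(-5) = 10)
(((c + n)/(K(3, -3) - 23))*(-10))*45 = (((10 + 5)/(-1 - 23))*(-10))*45 = ((15/(-24))*(-10))*45 = ((15*(-1/24))*(-10))*45 = -5/8*(-10)*45 = (25/4)*45 = 1125/4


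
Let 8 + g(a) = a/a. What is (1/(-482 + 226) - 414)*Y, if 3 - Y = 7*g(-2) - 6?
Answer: -3073565/128 ≈ -24012.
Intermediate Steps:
g(a) = -7 (g(a) = -8 + a/a = -8 + 1 = -7)
Y = 58 (Y = 3 - (7*(-7) - 6) = 3 - (-49 - 6) = 3 - 1*(-55) = 3 + 55 = 58)
(1/(-482 + 226) - 414)*Y = (1/(-482 + 226) - 414)*58 = (1/(-256) - 414)*58 = (-1/256 - 414)*58 = -105985/256*58 = -3073565/128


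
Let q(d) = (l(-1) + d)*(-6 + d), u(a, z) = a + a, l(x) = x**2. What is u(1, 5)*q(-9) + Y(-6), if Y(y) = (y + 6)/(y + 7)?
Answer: 240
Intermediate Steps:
Y(y) = (6 + y)/(7 + y)
u(a, z) = 2*a
q(d) = (1 + d)*(-6 + d) (q(d) = ((-1)**2 + d)*(-6 + d) = (1 + d)*(-6 + d))
u(1, 5)*q(-9) + Y(-6) = (2*1)*(-6 + (-9)**2 - 5*(-9)) + (6 - 6)/(7 - 6) = 2*(-6 + 81 + 45) + 0/1 = 2*120 + 1*0 = 240 + 0 = 240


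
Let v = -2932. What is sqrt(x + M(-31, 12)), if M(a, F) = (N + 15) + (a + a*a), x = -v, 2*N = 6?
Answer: 2*sqrt(970) ≈ 62.290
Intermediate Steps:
N = 3 (N = (1/2)*6 = 3)
x = 2932 (x = -1*(-2932) = 2932)
M(a, F) = 18 + a + a**2 (M(a, F) = (3 + 15) + (a + a*a) = 18 + (a + a**2) = 18 + a + a**2)
sqrt(x + M(-31, 12)) = sqrt(2932 + (18 - 31 + (-31)**2)) = sqrt(2932 + (18 - 31 + 961)) = sqrt(2932 + 948) = sqrt(3880) = 2*sqrt(970)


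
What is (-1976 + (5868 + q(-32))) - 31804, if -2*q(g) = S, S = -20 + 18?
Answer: -27911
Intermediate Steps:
S = -2
q(g) = 1 (q(g) = -½*(-2) = 1)
(-1976 + (5868 + q(-32))) - 31804 = (-1976 + (5868 + 1)) - 31804 = (-1976 + 5869) - 31804 = 3893 - 31804 = -27911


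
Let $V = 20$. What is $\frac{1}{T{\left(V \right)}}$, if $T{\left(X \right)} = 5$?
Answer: $\frac{1}{5} \approx 0.2$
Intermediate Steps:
$\frac{1}{T{\left(V \right)}} = \frac{1}{5}$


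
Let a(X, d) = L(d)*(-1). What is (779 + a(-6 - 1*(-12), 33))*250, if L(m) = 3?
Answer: 194000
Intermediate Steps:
a(X, d) = -3 (a(X, d) = 3*(-1) = -3)
(779 + a(-6 - 1*(-12), 33))*250 = (779 - 3)*250 = 776*250 = 194000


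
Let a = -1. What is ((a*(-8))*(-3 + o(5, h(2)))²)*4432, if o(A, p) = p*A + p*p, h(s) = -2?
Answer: 2871936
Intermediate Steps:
o(A, p) = p² + A*p (o(A, p) = A*p + p² = p² + A*p)
((a*(-8))*(-3 + o(5, h(2)))²)*4432 = ((-1*(-8))*(-3 - 2*(5 - 2))²)*4432 = (8*(-3 - 2*3)²)*4432 = (8*(-3 - 6)²)*4432 = (8*(-9)²)*4432 = (8*81)*4432 = 648*4432 = 2871936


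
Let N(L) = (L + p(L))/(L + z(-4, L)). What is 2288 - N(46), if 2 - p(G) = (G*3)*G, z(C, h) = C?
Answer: 2438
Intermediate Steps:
p(G) = 2 - 3*G² (p(G) = 2 - G*3*G = 2 - 3*G*G = 2 - 3*G²)
N(L) = (2 + L - 3*L²)/(-4 + L) (N(L) = (L + (2 - 3*L²))/(L - 4) = (2 + L - 3*L²)/(-4 + L))
2288 - N(46) = 2288 - (2 + 46 - 3*46²)/(-4 + 46) = 2288 - (2 + 46 - 3*2116)/42 = 2288 - (2 + 46 - 6348)/42 = 2288 - (-6300)/42 = 2288 - 1*(-150) = 2288 + 150 = 2438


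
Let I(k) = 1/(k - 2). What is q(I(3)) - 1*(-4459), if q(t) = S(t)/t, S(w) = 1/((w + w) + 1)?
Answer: 13378/3 ≈ 4459.3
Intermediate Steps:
S(w) = 1/(1 + 2*w) (S(w) = 1/(2*w + 1) = 1/(1 + 2*w))
I(k) = 1/(-2 + k)
q(t) = 1/(t*(1 + 2*t)) (q(t) = 1/((1 + 2*t)*t) = 1/(t*(1 + 2*t)))
q(I(3)) - 1*(-4459) = 1/((1/(-2 + 3))*(1 + 2/(-2 + 3))) - 1*(-4459) = 1/((1/1)*(1 + 2/1)) + 4459 = 1/(1*(1 + 2*1)) + 4459 = 1/(1 + 2) + 4459 = 1/3 + 4459 = 13378/3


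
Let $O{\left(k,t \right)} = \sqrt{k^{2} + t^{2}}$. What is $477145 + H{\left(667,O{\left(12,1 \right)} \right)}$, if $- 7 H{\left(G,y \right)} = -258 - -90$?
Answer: $477169$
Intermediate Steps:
$H{\left(G,y \right)} = 24$ ($H{\left(G,y \right)} = - \frac{-258 - -90}{7} = - \frac{-258 + 90}{7} = \left(- \frac{1}{7}\right) \left(-168\right) = 24$)
$477145 + H{\left(667,O{\left(12,1 \right)} \right)} = 477145 + 24 = 477169$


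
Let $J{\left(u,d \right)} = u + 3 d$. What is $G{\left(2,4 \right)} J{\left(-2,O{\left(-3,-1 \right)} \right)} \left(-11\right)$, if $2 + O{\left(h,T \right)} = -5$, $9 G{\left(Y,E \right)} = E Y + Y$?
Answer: $\frac{2530}{9} \approx 281.11$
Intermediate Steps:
$G{\left(Y,E \right)} = \frac{Y}{9} + \frac{E Y}{9}$ ($G{\left(Y,E \right)} = \frac{E Y + Y}{9} = \frac{Y + E Y}{9} = \frac{Y}{9} + \frac{E Y}{9}$)
$O{\left(h,T \right)} = -7$ ($O{\left(h,T \right)} = -2 - 5 = -7$)
$G{\left(2,4 \right)} J{\left(-2,O{\left(-3,-1 \right)} \right)} \left(-11\right) = \frac{1}{9} \cdot 2 \left(1 + 4\right) \left(-2 + 3 \left(-7\right)\right) \left(-11\right) = \frac{1}{9} \cdot 2 \cdot 5 \left(-2 - 21\right) \left(-11\right) = \frac{10}{9} \left(-23\right) \left(-11\right) = \left(- \frac{230}{9}\right) \left(-11\right) = \frac{2530}{9}$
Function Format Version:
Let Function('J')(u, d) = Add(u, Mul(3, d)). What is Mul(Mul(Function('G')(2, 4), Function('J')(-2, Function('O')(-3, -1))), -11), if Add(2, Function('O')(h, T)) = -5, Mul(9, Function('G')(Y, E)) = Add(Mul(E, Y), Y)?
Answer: Rational(2530, 9) ≈ 281.11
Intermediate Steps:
Function('G')(Y, E) = Add(Mul(Rational(1, 9), Y), Mul(Rational(1, 9), E, Y)) (Function('G')(Y, E) = Mul(Rational(1, 9), Add(Mul(E, Y), Y)) = Mul(Rational(1, 9), Add(Y, Mul(E, Y))) = Add(Mul(Rational(1, 9), Y), Mul(Rational(1, 9), E, Y)))
Function('O')(h, T) = -7 (Function('O')(h, T) = Add(-2, -5) = -7)
Mul(Mul(Function('G')(2, 4), Function('J')(-2, Function('O')(-3, -1))), -11) = Mul(Mul(Mul(Rational(1, 9), 2, Add(1, 4)), Add(-2, Mul(3, -7))), -11) = Mul(Mul(Mul(Rational(1, 9), 2, 5), Add(-2, -21)), -11) = Mul(Mul(Rational(10, 9), -23), -11) = Mul(Rational(-230, 9), -11) = Rational(2530, 9)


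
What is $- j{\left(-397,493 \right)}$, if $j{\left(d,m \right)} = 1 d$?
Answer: $397$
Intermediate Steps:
$j{\left(d,m \right)} = d$
$- j{\left(-397,493 \right)} = \left(-1\right) \left(-397\right) = 397$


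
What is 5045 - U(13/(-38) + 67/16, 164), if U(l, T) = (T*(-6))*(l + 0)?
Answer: 335497/38 ≈ 8828.9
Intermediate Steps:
U(l, T) = -6*T*l (U(l, T) = (-6*T)*l = -6*T*l)
5045 - U(13/(-38) + 67/16, 164) = 5045 - (-6)*164*(13/(-38) + 67/16) = 5045 - (-6)*164*(13*(-1/38) + 67*(1/16)) = 5045 - (-6)*164*(-13/38 + 67/16) = 5045 - (-6)*164*1169/304 = 5045 - 1*(-143787/38) = 5045 + 143787/38 = 335497/38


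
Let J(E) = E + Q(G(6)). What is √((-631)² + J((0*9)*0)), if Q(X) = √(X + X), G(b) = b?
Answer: √(398161 + 2*√3) ≈ 631.00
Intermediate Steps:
Q(X) = √2*√X (Q(X) = √(2*X) = √2*√X)
J(E) = E + 2*√3 (J(E) = E + √2*√6 = E + 2*√3)
√((-631)² + J((0*9)*0)) = √((-631)² + ((0*9)*0 + 2*√3)) = √(398161 + (0*0 + 2*√3)) = √(398161 + (0 + 2*√3)) = √(398161 + 2*√3)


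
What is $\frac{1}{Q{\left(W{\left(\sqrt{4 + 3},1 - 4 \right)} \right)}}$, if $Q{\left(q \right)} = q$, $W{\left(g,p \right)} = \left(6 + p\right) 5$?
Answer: $\frac{1}{15} \approx 0.066667$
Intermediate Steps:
$W{\left(g,p \right)} = 30 + 5 p$
$\frac{1}{Q{\left(W{\left(\sqrt{4 + 3},1 - 4 \right)} \right)}} = \frac{1}{30 + 5 \left(1 - 4\right)} = \frac{1}{30 + 5 \left(-3\right)} = \frac{1}{30 - 15} = \frac{1}{15}$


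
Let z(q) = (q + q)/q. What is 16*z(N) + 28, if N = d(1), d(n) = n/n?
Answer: 60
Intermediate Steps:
d(n) = 1
N = 1
z(q) = 2 (z(q) = (2*q)/q = 2)
16*z(N) + 28 = 16*2 + 28 = 32 + 28 = 60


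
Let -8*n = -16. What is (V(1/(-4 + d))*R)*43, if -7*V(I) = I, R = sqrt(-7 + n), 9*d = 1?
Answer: 387*I*sqrt(5)/245 ≈ 3.5321*I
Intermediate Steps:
d = 1/9 (d = (1/9)*1 = 1/9 ≈ 0.11111)
n = 2 (n = -1/8*(-16) = 2)
R = I*sqrt(5) (R = sqrt(-7 + 2) = sqrt(-5) = I*sqrt(5) ≈ 2.2361*I)
V(I) = -I/7
(V(1/(-4 + d))*R)*43 = ((-1/(7*(-4 + 1/9)))*(I*sqrt(5)))*43 = ((-1/(7*(-35/9)))*(I*sqrt(5)))*43 = ((-1/7*(-9/35))*(I*sqrt(5)))*43 = (9*(I*sqrt(5))/245)*43 = (9*I*sqrt(5)/245)*43 = 387*I*sqrt(5)/245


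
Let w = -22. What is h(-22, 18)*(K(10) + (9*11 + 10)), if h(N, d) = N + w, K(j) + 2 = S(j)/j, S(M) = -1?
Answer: -23518/5 ≈ -4703.6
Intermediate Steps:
K(j) = -2 - 1/j
h(N, d) = -22 + N (h(N, d) = N - 22 = -22 + N)
h(-22, 18)*(K(10) + (9*11 + 10)) = (-22 - 22)*((-2 - 1/10) + (9*11 + 10)) = -44*((-2 - 1*⅒) + (99 + 10)) = -44*((-2 - ⅒) + 109) = -44*(-21/10 + 109) = -44*1069/10 = -23518/5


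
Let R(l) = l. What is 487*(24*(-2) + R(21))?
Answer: -13149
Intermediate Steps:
487*(24*(-2) + R(21)) = 487*(24*(-2) + 21) = 487*(-48 + 21) = 487*(-27) = -13149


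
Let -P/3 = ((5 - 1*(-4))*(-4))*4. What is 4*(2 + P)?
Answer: 1736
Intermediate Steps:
P = 432 (P = -3*(5 - 1*(-4))*(-4)*4 = -3*(5 + 4)*(-4)*4 = -3*9*(-4)*4 = -(-108)*4 = -3*(-144) = 432)
4*(2 + P) = 4*(2 + 432) = 4*434 = 1736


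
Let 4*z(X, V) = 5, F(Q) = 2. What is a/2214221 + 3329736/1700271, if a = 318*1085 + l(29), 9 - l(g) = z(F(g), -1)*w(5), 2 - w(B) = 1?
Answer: 10612572074515/5019701005188 ≈ 2.1142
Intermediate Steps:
z(X, V) = 5/4 (z(X, V) = (¼)*5 = 5/4)
w(B) = 1 (w(B) = 2 - 1*1 = 2 - 1 = 1)
l(g) = 31/4 (l(g) = 9 - 5/4 = 31/4)
a = 1380151/4 (a = 318*1085 + 31/4 = 345030 + 31/4 = 1380151/4 ≈ 3.4504e+5)
a/2214221 + 3329736/1700271 = (1380151/4)/2214221 + 3329736/1700271 = (1380151/4)*(1/2214221) + 3329736*(1/1700271) = 1380151/8856884 + 1109912/566757 = 10612572074515/5019701005188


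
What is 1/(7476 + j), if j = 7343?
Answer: 1/14819 ≈ 6.7481e-5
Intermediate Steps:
1/(7476 + j) = 1/(7476 + 7343) = 1/14819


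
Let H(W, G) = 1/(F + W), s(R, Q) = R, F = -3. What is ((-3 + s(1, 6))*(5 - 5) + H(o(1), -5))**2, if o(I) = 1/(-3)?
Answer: 9/100 ≈ 0.090000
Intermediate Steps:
o(I) = -1/3
H(W, G) = 1/(-3 + W)
((-3 + s(1, 6))*(5 - 5) + H(o(1), -5))**2 = ((-3 + 1)*(5 - 5) + 1/(-3 - 1/3))**2 = (-2*0 + 1/(-10/3))**2 = (0 - 3/10)**2 = (-3/10)**2 = 9/100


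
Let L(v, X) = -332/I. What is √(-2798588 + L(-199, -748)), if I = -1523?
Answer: 2*I*√1622851379854/1523 ≈ 1672.9*I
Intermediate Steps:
L(v, X) = 332/1523 (L(v, X) = -332/(-1523) = -332*(-1/1523) = 332/1523)
√(-2798588 + L(-199, -748)) = √(-2798588 + 332/1523) = √(-4262249192/1523) = 2*I*√1622851379854/1523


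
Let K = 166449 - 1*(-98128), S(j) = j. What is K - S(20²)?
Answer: 264177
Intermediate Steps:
K = 264577 (K = 166449 + 98128 = 264577)
K - S(20²) = 264577 - 1*20² = 264577 - 1*400 = 264577 - 400 = 264177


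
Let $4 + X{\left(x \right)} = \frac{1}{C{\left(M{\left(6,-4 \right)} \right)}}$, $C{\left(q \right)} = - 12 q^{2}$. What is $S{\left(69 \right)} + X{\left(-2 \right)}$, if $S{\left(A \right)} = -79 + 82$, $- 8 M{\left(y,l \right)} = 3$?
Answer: $- \frac{43}{27} \approx -1.5926$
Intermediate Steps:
$M{\left(y,l \right)} = - \frac{3}{8}$ ($M{\left(y,l \right)} = \left(- \frac{1}{8}\right) 3 = - \frac{3}{8}$)
$X{\left(x \right)} = - \frac{124}{27}$ ($X{\left(x \right)} = -4 + \frac{1}{\left(-12\right) \left(- \frac{3}{8}\right)^{2}} = -4 + \frac{1}{\left(-12\right) \frac{9}{64}} = -4 + \frac{1}{- \frac{27}{16}} = -4 - \frac{16}{27} = - \frac{124}{27}$)
$S{\left(A \right)} = 3$
$S{\left(69 \right)} + X{\left(-2 \right)} = 3 - \frac{124}{27} = - \frac{43}{27}$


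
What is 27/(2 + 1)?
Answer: 9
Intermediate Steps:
27/(2 + 1) = 27/3 = (⅓)*27 = 9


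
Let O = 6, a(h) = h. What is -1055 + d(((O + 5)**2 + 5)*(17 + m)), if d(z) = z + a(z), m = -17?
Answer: -1055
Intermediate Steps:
d(z) = 2*z (d(z) = z + z = 2*z)
-1055 + d(((O + 5)**2 + 5)*(17 + m)) = -1055 + 2*(((6 + 5)**2 + 5)*(17 - 17)) = -1055 + 2*((11**2 + 5)*0) = -1055 + 2*((121 + 5)*0) = -1055 + 2*(126*0) = -1055 + 2*0 = -1055 + 0 = -1055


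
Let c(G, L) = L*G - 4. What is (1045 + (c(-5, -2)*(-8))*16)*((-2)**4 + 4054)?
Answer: 1127390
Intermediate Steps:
c(G, L) = -4 + G*L (c(G, L) = G*L - 4 = -4 + G*L)
(1045 + (c(-5, -2)*(-8))*16)*((-2)**4 + 4054) = (1045 + ((-4 - 5*(-2))*(-8))*16)*((-2)**4 + 4054) = (1045 + ((-4 + 10)*(-8))*16)*(16 + 4054) = (1045 + (6*(-8))*16)*4070 = (1045 - 48*16)*4070 = (1045 - 768)*4070 = 277*4070 = 1127390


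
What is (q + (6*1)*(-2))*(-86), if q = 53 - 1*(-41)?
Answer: -7052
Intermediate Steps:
q = 94 (q = 53 + 41 = 94)
(q + (6*1)*(-2))*(-86) = (94 + (6*1)*(-2))*(-86) = (94 + 6*(-2))*(-86) = (94 - 12)*(-86) = 82*(-86) = -7052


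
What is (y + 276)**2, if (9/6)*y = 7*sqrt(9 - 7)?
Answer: 685976/9 + 2576*sqrt(2) ≈ 79863.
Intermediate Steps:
y = 14*sqrt(2)/3 (y = 2*(7*sqrt(9 - 7))/3 = 2*(7*sqrt(2))/3 = 14*sqrt(2)/3 ≈ 6.5997)
(y + 276)**2 = (14*sqrt(2)/3 + 276)**2 = (276 + 14*sqrt(2)/3)**2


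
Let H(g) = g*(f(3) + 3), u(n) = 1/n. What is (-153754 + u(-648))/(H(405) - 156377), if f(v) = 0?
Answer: 99632593/100544976 ≈ 0.99093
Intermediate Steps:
H(g) = 3*g (H(g) = g*(0 + 3) = g*3 = 3*g)
(-153754 + u(-648))/(H(405) - 156377) = (-153754 + 1/(-648))/(3*405 - 156377) = (-153754 - 1/648)/(1215 - 156377) = -99632593/648/(-155162) = -99632593/648*(-1/155162) = 99632593/100544976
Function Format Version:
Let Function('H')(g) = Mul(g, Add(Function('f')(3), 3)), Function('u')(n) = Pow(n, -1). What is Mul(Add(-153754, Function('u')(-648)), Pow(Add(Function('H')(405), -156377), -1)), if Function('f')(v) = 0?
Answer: Rational(99632593, 100544976) ≈ 0.99093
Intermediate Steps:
Function('H')(g) = Mul(3, g) (Function('H')(g) = Mul(g, Add(0, 3)) = Mul(g, 3) = Mul(3, g))
Mul(Add(-153754, Function('u')(-648)), Pow(Add(Function('H')(405), -156377), -1)) = Mul(Add(-153754, Pow(-648, -1)), Pow(Add(Mul(3, 405), -156377), -1)) = Mul(Add(-153754, Rational(-1, 648)), Pow(Add(1215, -156377), -1)) = Mul(Rational(-99632593, 648), Pow(-155162, -1)) = Mul(Rational(-99632593, 648), Rational(-1, 155162)) = Rational(99632593, 100544976)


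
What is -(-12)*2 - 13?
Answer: 11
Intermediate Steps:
-(-12)*2 - 13 = -12*(-2) - 13 = 24 - 13 = 11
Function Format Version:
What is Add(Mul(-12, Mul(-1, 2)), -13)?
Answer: 11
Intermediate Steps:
Add(Mul(-12, Mul(-1, 2)), -13) = Add(Mul(-12, -2), -13) = Add(24, -13) = 11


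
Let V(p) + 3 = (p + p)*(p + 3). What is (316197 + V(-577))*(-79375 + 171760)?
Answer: 90407037150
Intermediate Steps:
V(p) = -3 + 2*p*(3 + p) (V(p) = -3 + (p + p)*(p + 3) = -3 + (2*p)*(3 + p) = -3 + 2*p*(3 + p))
(316197 + V(-577))*(-79375 + 171760) = (316197 + (-3 + 2*(-577)² + 6*(-577)))*(-79375 + 171760) = (316197 + (-3 + 2*332929 - 3462))*92385 = (316197 + (-3 + 665858 - 3462))*92385 = (316197 + 662393)*92385 = 978590*92385 = 90407037150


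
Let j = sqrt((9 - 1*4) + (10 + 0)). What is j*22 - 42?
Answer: -42 + 22*sqrt(15) ≈ 43.206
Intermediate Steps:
j = sqrt(15) (j = sqrt((9 - 4) + 10) = sqrt(5 + 10) = sqrt(15) ≈ 3.8730)
j*22 - 42 = sqrt(15)*22 - 42 = 22*sqrt(15) - 42 = -42 + 22*sqrt(15)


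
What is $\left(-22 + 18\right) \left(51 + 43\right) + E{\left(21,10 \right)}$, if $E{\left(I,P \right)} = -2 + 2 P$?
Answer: $-358$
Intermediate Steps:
$\left(-22 + 18\right) \left(51 + 43\right) + E{\left(21,10 \right)} = \left(-22 + 18\right) \left(51 + 43\right) + \left(-2 + 2 \cdot 10\right) = \left(-4\right) 94 + \left(-2 + 20\right) = -376 + 18 = -358$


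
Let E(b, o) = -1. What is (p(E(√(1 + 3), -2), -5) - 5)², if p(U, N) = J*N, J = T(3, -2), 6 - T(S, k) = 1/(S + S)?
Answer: 42025/36 ≈ 1167.4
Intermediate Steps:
T(S, k) = 6 - 1/(2*S) (T(S, k) = 6 - 1/(S + S) = 6 - 1/(2*S))
J = 35/6 (J = 6 - ½/3 = 6 - ½*⅓ = 6 - ⅙ = 35/6 ≈ 5.8333)
p(U, N) = 35*N/6
(p(E(√(1 + 3), -2), -5) - 5)² = ((35/6)*(-5) - 5)² = (-175/6 - 5)² = (-205/6)² = 42025/36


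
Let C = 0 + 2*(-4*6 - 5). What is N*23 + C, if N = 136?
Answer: 3070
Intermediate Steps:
C = -58 (C = 0 + 2*(-24 - 5) = 0 + 2*(-29) = 0 - 58 = -58)
N*23 + C = 136*23 - 58 = 3128 - 58 = 3070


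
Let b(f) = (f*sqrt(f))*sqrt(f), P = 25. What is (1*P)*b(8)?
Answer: 1600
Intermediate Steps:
b(f) = f**2 (b(f) = f**(3/2)*sqrt(f) = f**2)
(1*P)*b(8) = (1*25)*8**2 = 25*64 = 1600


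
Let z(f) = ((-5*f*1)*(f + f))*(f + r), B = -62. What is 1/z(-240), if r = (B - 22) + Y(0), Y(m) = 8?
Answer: 1/182016000 ≈ 5.4940e-9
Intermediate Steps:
r = -76 (r = (-62 - 22) + 8 = -84 + 8 = -76)
z(f) = -10*f²*(-76 + f) (z(f) = ((-5*f*1)*(f + f))*(f - 76) = ((-5*f)*(2*f))*(-76 + f) = (-10*f²)*(-76 + f) = -10*f²*(-76 + f))
1/z(-240) = 1/(10*(-240)²*(76 - 1*(-240))) = 1/(10*57600*(76 + 240)) = 1/(10*57600*316) = 1/182016000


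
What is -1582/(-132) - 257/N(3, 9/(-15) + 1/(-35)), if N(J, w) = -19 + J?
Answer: 14809/528 ≈ 28.047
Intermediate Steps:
-1582/(-132) - 257/N(3, 9/(-15) + 1/(-35)) = -1582/(-132) - 257/(-19 + 3) = -1582*(-1/132) - 257/(-16) = 791/66 - 257*(-1/16) = 791/66 + 257/16 = 14809/528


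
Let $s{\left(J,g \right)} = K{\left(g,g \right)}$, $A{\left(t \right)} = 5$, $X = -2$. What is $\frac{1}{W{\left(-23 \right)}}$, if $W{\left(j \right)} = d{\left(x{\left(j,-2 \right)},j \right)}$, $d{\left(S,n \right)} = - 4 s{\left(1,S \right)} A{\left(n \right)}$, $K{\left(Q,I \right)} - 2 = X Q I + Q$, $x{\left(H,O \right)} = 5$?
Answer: $\frac{1}{860} \approx 0.0011628$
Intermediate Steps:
$K{\left(Q,I \right)} = 2 + Q - 2 I Q$ ($K{\left(Q,I \right)} = 2 + \left(- 2 Q I + Q\right) = 2 - \left(- Q + 2 I Q\right) = 2 + Q - 2 I Q$)
$s{\left(J,g \right)} = 2 + g - 2 g^{2}$ ($s{\left(J,g \right)} = 2 + g - 2 g g = 2 + g - 2 g^{2}$)
$d{\left(S,n \right)} = -40 - 20 S + 40 S^{2}$ ($d{\left(S,n \right)} = - 4 \left(2 + S - 2 S^{2}\right) 5 = \left(-8 - 4 S + 8 S^{2}\right) 5 = -40 - 20 S + 40 S^{2}$)
$W{\left(j \right)} = 860$ ($W{\left(j \right)} = -40 - 100 + 40 \cdot 5^{2} = -40 - 100 + 40 \cdot 25 = -40 - 100 + 1000 = 860$)
$\frac{1}{W{\left(-23 \right)}} = \frac{1}{860}$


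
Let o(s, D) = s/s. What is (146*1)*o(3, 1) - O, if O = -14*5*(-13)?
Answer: -764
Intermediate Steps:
o(s, D) = 1
O = 910 (O = -70*(-13) = 910)
(146*1)*o(3, 1) - O = (146*1)*1 - 1*910 = 146*1 - 910 = 146 - 910 = -764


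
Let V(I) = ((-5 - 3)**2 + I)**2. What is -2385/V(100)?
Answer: -2385/26896 ≈ -0.088675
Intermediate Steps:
V(I) = (64 + I)**2 (V(I) = ((-8)**2 + I)**2 = (64 + I)**2)
-2385/V(100) = -2385/(64 + 100)**2 = -2385/(164**2) = -2385/26896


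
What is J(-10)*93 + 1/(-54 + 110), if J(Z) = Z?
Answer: -52079/56 ≈ -929.98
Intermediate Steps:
J(-10)*93 + 1/(-54 + 110) = -10*93 + 1/(-54 + 110) = -930 + 1/56 = -52079/56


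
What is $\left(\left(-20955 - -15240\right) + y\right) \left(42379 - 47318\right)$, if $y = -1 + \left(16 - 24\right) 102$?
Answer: $32261548$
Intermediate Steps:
$y = -817$ ($y = -1 + \left(16 - 24\right) 102 = -1 - 816 = -817$)
$\left(\left(-20955 - -15240\right) + y\right) \left(42379 - 47318\right) = \left(\left(-20955 - -15240\right) - 817\right) \left(42379 - 47318\right) = \left(\left(-20955 + 15240\right) - 817\right) \left(-4939\right) = \left(-5715 - 817\right) \left(-4939\right) = \left(-6532\right) \left(-4939\right) = 32261548$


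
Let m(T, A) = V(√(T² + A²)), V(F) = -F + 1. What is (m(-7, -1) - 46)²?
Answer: 2075 + 450*√2 ≈ 2711.4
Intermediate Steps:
V(F) = 1 - F
m(T, A) = 1 - √(A² + T²) (m(T, A) = 1 - √(T² + A²) = 1 - √(A² + T²))
(m(-7, -1) - 46)² = ((1 - √((-1)² + (-7)²)) - 46)² = ((1 - √(1 + 49)) - 46)² = ((1 - √50) - 46)² = ((1 - 5*√2) - 46)² = (-45 - 5*√2)²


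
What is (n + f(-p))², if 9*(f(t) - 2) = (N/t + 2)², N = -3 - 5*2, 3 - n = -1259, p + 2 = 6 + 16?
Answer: 20731712197681/12960000 ≈ 1.5997e+6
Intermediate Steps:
p = 20 (p = -2 + (6 + 16) = -2 + 22 = 20)
n = 1262 (n = 3 - 1*(-1259) = 3 + 1259 = 1262)
N = -13 (N = -3 - 10 = -13)
f(t) = 2 + (2 - 13/t)²/9 (f(t) = 2 + (-13/t + 2)²/9 = 2 + (2 - 13/t)²/9)
(n + f(-p))² = (1262 + (169 - (-52)*20 + 22*(-1*20)²)/(9*(-1*20)²))² = (1262 + (⅑)*(169 - 52*(-20) + 22*(-20)²)/(-20)²)² = (1262 + (⅑)*(1/400)*(169 + 1040 + 22*400))² = (1262 + (⅑)*(1/400)*(169 + 1040 + 8800))² = (1262 + (⅑)*(1/400)*10009)² = (1262 + 10009/3600)² = (4553209/3600)² = 20731712197681/12960000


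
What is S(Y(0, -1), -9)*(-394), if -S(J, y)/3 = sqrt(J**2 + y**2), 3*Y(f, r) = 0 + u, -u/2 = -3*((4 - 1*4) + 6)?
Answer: 17730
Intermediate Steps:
u = 36 (u = -(-6)*((4 - 1*4) + 6) = -(-6)*((4 - 4) + 6) = -(-6)*(0 + 6) = -(-6)*6 = -2*(-18) = 36)
Y(f, r) = 12 (Y(f, r) = (0 + 36)/3 = (1/3)*36 = 12)
S(J, y) = -3*sqrt(J**2 + y**2)
S(Y(0, -1), -9)*(-394) = -3*sqrt(12**2 + (-9)**2)*(-394) = -3*sqrt(144 + 81)*(-394) = -3*sqrt(225)*(-394) = -3*15*(-394) = -45*(-394) = 17730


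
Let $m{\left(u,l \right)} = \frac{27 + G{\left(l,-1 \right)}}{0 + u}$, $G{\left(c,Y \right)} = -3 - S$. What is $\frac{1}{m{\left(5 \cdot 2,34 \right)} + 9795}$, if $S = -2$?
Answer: $\frac{5}{48988} \approx 0.00010207$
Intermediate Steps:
$G{\left(c,Y \right)} = -1$ ($G{\left(c,Y \right)} = -3 - -2 = -3 + 2 = -1$)
$m{\left(u,l \right)} = \frac{26}{u}$ ($m{\left(u,l \right)} = \frac{27 - 1}{0 + u} = \frac{26}{u}$)
$\frac{1}{m{\left(5 \cdot 2,34 \right)} + 9795} = \frac{1}{\frac{26}{5 \cdot 2} + 9795} = \frac{1}{\frac{26}{10} + 9795} = \frac{1}{26 \cdot \frac{1}{10} + 9795} = \frac{1}{\frac{13}{5} + 9795} = \frac{1}{\frac{48988}{5}} = \frac{5}{48988}$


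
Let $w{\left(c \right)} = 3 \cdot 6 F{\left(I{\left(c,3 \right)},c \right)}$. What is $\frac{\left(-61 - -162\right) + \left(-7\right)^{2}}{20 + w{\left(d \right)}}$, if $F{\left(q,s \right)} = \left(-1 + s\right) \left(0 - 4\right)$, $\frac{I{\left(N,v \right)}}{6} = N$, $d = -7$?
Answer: $\frac{75}{298} \approx 0.25168$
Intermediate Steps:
$I{\left(N,v \right)} = 6 N$
$F{\left(q,s \right)} = 4 - 4 s$ ($F{\left(q,s \right)} = \left(-1 + s\right) \left(-4\right) = 4 - 4 s$)
$w{\left(c \right)} = 72 - 72 c$ ($w{\left(c \right)} = 3 \cdot 6 \left(4 - 4 c\right) = 18 \left(4 - 4 c\right) = 72 - 72 c$)
$\frac{\left(-61 - -162\right) + \left(-7\right)^{2}}{20 + w{\left(d \right)}} = \frac{\left(-61 - -162\right) + \left(-7\right)^{2}}{20 + \left(72 - -504\right)} = \frac{\left(-61 + 162\right) + 49}{20 + \left(72 + 504\right)} = \frac{101 + 49}{20 + 576} = \frac{150}{596} = 150 \cdot \frac{1}{596} = \frac{75}{298}$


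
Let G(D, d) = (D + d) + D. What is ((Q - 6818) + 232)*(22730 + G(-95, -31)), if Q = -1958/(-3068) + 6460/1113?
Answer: -84285364252935/569114 ≈ -1.4810e+8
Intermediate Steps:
Q = 10999267/1707342 (Q = -1958*(-1/3068) + 6460*(1/1113) = 979/1534 + 6460/1113 = 10999267/1707342 ≈ 6.4423)
G(D, d) = d + 2*D
((Q - 6818) + 232)*(22730 + G(-95, -31)) = ((10999267/1707342 - 6818) + 232)*(22730 + (-31 + 2*(-95))) = (-11629658489/1707342 + 232)*(22730 + (-31 - 190)) = -11233555145*(22730 - 221)/1707342 = -11233555145/1707342*22509 = -84285364252935/569114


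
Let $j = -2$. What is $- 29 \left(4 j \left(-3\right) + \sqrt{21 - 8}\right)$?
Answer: $-696 - 29 \sqrt{13} \approx -800.56$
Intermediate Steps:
$- 29 \left(4 j \left(-3\right) + \sqrt{21 - 8}\right) = - 29 \left(4 \left(-2\right) \left(-3\right) + \sqrt{21 - 8}\right) = - 29 \left(\left(-8\right) \left(-3\right) + \sqrt{13}\right) = - 29 \left(24 + \sqrt{13}\right) = -696 - 29 \sqrt{13}$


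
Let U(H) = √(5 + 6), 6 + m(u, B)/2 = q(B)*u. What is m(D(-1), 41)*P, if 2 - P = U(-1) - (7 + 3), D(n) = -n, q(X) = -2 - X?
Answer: -1176 + 98*√11 ≈ -850.97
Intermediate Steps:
m(u, B) = -12 + 2*u*(-2 - B) (m(u, B) = -12 + 2*((-2 - B)*u) = -12 + 2*(u*(-2 - B)) = -12 + 2*u*(-2 - B))
U(H) = √11
P = 12 - √11 (P = 2 - (√11 - (7 + 3)) = 2 - (√11 - 1*10) = 2 - (√11 - 10) = 2 - (-10 + √11) = 2 + (10 - √11) = 12 - √11 ≈ 8.6834)
m(D(-1), 41)*P = (-12 - 2*(-1*(-1))*(2 + 41))*(12 - √11) = (-12 - 2*1*43)*(12 - √11) = (-12 - 86)*(12 - √11) = -98*(12 - √11) = -1176 + 98*√11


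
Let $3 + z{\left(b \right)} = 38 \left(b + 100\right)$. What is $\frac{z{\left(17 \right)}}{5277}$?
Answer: $\frac{1481}{1759} \approx 0.84196$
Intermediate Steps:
$z{\left(b \right)} = 3797 + 38 b$ ($z{\left(b \right)} = -3 + 38 \left(b + 100\right) = -3 + 38 \left(100 + b\right) = -3 + \left(3800 + 38 b\right) = 3797 + 38 b$)
$\frac{z{\left(17 \right)}}{5277} = \frac{3797 + 38 \cdot 17}{5277} = \left(3797 + 646\right) \frac{1}{5277} = 4443 \cdot \frac{1}{5277} = \frac{1481}{1759}$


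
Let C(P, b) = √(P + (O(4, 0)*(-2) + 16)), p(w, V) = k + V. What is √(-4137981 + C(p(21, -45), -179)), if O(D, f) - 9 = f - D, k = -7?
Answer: √(-4137981 + I*√46) ≈ 0.e-3 + 2034.2*I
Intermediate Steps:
p(w, V) = -7 + V
O(D, f) = 9 + f - D (O(D, f) = 9 + (f - D) = 9 + f - D)
C(P, b) = √(6 + P) (C(P, b) = √(P + ((9 + 0 - 1*4)*(-2) + 16)) = √(P + ((9 + 0 - 4)*(-2) + 16)) = √(P + (5*(-2) + 16)) = √(P + (-10 + 16)) = √(P + 6) = √(6 + P))
√(-4137981 + C(p(21, -45), -179)) = √(-4137981 + √(6 + (-7 - 45))) = √(-4137981 + √(6 - 52)) = √(-4137981 + √(-46)) = √(-4137981 + I*√46)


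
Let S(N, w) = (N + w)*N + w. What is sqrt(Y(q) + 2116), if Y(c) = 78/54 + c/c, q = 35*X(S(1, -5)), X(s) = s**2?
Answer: sqrt(19066)/3 ≈ 46.027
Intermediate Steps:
S(N, w) = w + N*(N + w) (S(N, w) = N*(N + w) + w = w + N*(N + w))
q = 2835 (q = 35*(-5 + 1**2 + 1*(-5))**2 = 35*(-5 + 1 - 5)**2 = 35*(-9)**2 = 35*81 = 2835)
Y(c) = 22/9 (Y(c) = 78*(1/54) + 1 = 13/9 + 1 = 22/9)
sqrt(Y(q) + 2116) = sqrt(22/9 + 2116) = sqrt(19066/9) = sqrt(19066)/3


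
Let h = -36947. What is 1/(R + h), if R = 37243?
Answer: 1/296 ≈ 0.0033784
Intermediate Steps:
1/(R + h) = 1/(37243 - 36947) = 1/296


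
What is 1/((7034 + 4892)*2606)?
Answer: 1/31079156 ≈ 3.2176e-8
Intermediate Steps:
1/((7034 + 4892)*2606) = (1/2606)/11926 = (1/11926)*(1/2606) = 1/31079156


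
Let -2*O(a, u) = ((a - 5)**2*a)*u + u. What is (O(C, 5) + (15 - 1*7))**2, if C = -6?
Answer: 13256881/4 ≈ 3.3142e+6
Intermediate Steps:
O(a, u) = -u/2 - a*u*(-5 + a)**2/2 (O(a, u) = -(((a - 5)**2*a)*u + u)/2 = -(((-5 + a)**2*a)*u + u)/2 = -((a*(-5 + a)**2)*u + u)/2 = -(a*u*(-5 + a)**2 + u)/2 = -(u + a*u*(-5 + a)**2)/2 = -u/2 - a*u*(-5 + a)**2/2)
(O(C, 5) + (15 - 1*7))**2 = (-1/2*5*(1 - 6*(-5 - 6)**2) + (15 - 1*7))**2 = (-1/2*5*(1 - 6*(-11)**2) + (15 - 7))**2 = (-1/2*5*(1 - 6*121) + 8)**2 = (-1/2*5*(1 - 726) + 8)**2 = (-1/2*5*(-725) + 8)**2 = (3625/2 + 8)**2 = (3641/2)**2 = 13256881/4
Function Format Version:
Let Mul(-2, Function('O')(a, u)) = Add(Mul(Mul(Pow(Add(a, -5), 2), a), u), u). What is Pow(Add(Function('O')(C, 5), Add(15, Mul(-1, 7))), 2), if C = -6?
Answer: Rational(13256881, 4) ≈ 3.3142e+6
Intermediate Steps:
Function('O')(a, u) = Add(Mul(Rational(-1, 2), u), Mul(Rational(-1, 2), a, u, Pow(Add(-5, a), 2))) (Function('O')(a, u) = Mul(Rational(-1, 2), Add(Mul(Mul(Pow(Add(a, -5), 2), a), u), u)) = Mul(Rational(-1, 2), Add(Mul(Mul(Pow(Add(-5, a), 2), a), u), u)) = Mul(Rational(-1, 2), Add(Mul(Mul(a, Pow(Add(-5, a), 2)), u), u)) = Mul(Rational(-1, 2), Add(Mul(a, u, Pow(Add(-5, a), 2)), u)) = Mul(Rational(-1, 2), Add(u, Mul(a, u, Pow(Add(-5, a), 2)))) = Add(Mul(Rational(-1, 2), u), Mul(Rational(-1, 2), a, u, Pow(Add(-5, a), 2))))
Pow(Add(Function('O')(C, 5), Add(15, Mul(-1, 7))), 2) = Pow(Add(Mul(Rational(-1, 2), 5, Add(1, Mul(-6, Pow(Add(-5, -6), 2)))), Add(15, Mul(-1, 7))), 2) = Pow(Add(Mul(Rational(-1, 2), 5, Add(1, Mul(-6, Pow(-11, 2)))), Add(15, -7)), 2) = Pow(Add(Mul(Rational(-1, 2), 5, Add(1, Mul(-6, 121))), 8), 2) = Pow(Add(Mul(Rational(-1, 2), 5, Add(1, -726)), 8), 2) = Pow(Add(Mul(Rational(-1, 2), 5, -725), 8), 2) = Pow(Add(Rational(3625, 2), 8), 2) = Pow(Rational(3641, 2), 2) = Rational(13256881, 4)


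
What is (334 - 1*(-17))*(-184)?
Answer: -64584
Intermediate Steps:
(334 - 1*(-17))*(-184) = (334 + 17)*(-184) = 351*(-184) = -64584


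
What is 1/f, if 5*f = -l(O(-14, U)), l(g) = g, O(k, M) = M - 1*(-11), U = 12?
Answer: -5/23 ≈ -0.21739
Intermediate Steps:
O(k, M) = 11 + M (O(k, M) = M + 11 = 11 + M)
f = -23/5 (f = (-(11 + 12))/5 = (-1*23)/5 = (⅕)*(-23) = -23/5 ≈ -4.6000)
1/f = 1/(-23/5) = -5/23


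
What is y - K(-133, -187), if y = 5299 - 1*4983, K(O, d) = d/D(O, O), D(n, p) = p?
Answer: 41841/133 ≈ 314.59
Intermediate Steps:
K(O, d) = d/O
y = 316 (y = 5299 - 4983 = 316)
y - K(-133, -187) = 316 - (-187)/(-133) = 316 - (-187)*(-1)/133 = 316 - 1*187/133 = 316 - 187/133 = 41841/133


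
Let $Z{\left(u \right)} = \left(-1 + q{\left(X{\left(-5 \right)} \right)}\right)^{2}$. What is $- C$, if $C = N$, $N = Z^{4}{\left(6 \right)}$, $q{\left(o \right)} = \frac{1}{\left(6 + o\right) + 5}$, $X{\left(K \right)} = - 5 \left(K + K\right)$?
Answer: $- \frac{167961600000000}{191707312997281} \approx -0.87614$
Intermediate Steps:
$X{\left(K \right)} = - 10 K$ ($X{\left(K \right)} = - 5 \cdot 2 K = - 10 K$)
$q{\left(o \right)} = \frac{1}{11 + o}$
$Z{\left(u \right)} = \frac{3600}{3721}$ ($Z{\left(u \right)} = \left(-1 + \frac{1}{11 - -50}\right)^{2} = \left(-1 + \frac{1}{11 + 50}\right)^{2} = \left(-1 + \frac{1}{61}\right)^{2} = \left(- \frac{60}{61}\right)^{2} = \frac{3600}{3721}$)
$N = \frac{167961600000000}{191707312997281}$ ($N = \left(\frac{3600}{3721}\right)^{4} = \frac{167961600000000}{191707312997281} \approx 0.87614$)
$C = \frac{167961600000000}{191707312997281} \approx 0.87614$
$- C = \left(-1\right) \frac{167961600000000}{191707312997281} = - \frac{167961600000000}{191707312997281}$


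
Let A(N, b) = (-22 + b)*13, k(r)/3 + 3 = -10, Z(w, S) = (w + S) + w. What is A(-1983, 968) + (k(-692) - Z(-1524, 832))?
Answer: 14475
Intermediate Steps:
Z(w, S) = S + 2*w (Z(w, S) = (S + w) + w = S + 2*w)
k(r) = -39 (k(r) = -9 + 3*(-10) = -9 - 30 = -39)
A(N, b) = -286 + 13*b
A(-1983, 968) + (k(-692) - Z(-1524, 832)) = (-286 + 13*968) + (-39 - (832 + 2*(-1524))) = (-286 + 12584) + (-39 - (832 - 3048)) = 12298 + (-39 - 1*(-2216)) = 12298 + (-39 + 2216) = 12298 + 2177 = 14475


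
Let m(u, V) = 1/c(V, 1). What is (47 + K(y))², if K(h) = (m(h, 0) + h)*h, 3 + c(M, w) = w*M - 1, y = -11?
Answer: 466489/16 ≈ 29156.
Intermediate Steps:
c(M, w) = -4 + M*w (c(M, w) = -3 + (w*M - 1) = -3 + (M*w - 1) = -3 + (-1 + M*w) = -4 + M*w)
m(u, V) = 1/(-4 + V) (m(u, V) = 1/(-4 + V*1) = 1/(-4 + V))
K(h) = h*(-¼ + h) (K(h) = (1/(-4 + 0) + h)*h = (1/(-4) + h)*h = (-¼ + h)*h = h*(-¼ + h))
(47 + K(y))² = (47 - 11*(-¼ - 11))² = (47 - 11*(-45/4))² = (47 + 495/4)² = (683/4)² = 466489/16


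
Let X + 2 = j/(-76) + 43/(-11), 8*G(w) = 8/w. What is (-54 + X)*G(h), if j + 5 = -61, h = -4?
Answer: 24679/1672 ≈ 14.760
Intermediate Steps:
G(w) = 1/w (G(w) = (8/w)/8 = 1/w)
j = -66 (j = -5 - 61 = -66)
X = -2107/418 (X = -2 + (-66/(-76) + 43/(-11)) = -2 + (-66*(-1/76) + 43*(-1/11)) = -2 + (33/38 - 43/11) = -2 - 1271/418 = -2107/418 ≈ -5.0407)
(-54 + X)*G(h) = (-54 - 2107/418)/(-4) = -24679/418*(-¼) = 24679/1672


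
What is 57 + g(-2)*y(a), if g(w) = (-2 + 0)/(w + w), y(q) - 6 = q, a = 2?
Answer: 61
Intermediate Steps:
y(q) = 6 + q
g(w) = -1/w (g(w) = -2*1/(2*w) = -1/w)
57 + g(-2)*y(a) = 57 + (-1/(-2))*(6 + 2) = 57 - 1*(-½)*8 = 57 + (½)*8 = 57 + 4 = 61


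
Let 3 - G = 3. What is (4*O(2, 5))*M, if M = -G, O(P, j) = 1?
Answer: 0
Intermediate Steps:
G = 0 (G = 3 - 1*3 = 3 - 3 = 0)
M = 0 (M = -1*0 = 0)
(4*O(2, 5))*M = (4*1)*0 = 4*0 = 0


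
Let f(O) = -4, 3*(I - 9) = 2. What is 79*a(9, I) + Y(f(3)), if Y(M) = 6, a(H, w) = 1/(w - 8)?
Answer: 267/5 ≈ 53.400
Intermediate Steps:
I = 29/3 (I = 9 + (1/3)*2 = 9 + 2/3 = 29/3 ≈ 9.6667)
a(H, w) = 1/(-8 + w)
79*a(9, I) + Y(f(3)) = 79/(-8 + 29/3) + 6 = 79/(5/3) + 6 = 79*(3/5) + 6 = 237/5 + 6 = 267/5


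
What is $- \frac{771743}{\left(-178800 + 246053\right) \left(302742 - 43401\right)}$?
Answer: $- \frac{771743}{17441460273} \approx -4.4248 \cdot 10^{-5}$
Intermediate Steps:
$- \frac{771743}{\left(-178800 + 246053\right) \left(302742 - 43401\right)} = - \frac{771743}{67253 \cdot 259341} = - \frac{771743}{17441460273}$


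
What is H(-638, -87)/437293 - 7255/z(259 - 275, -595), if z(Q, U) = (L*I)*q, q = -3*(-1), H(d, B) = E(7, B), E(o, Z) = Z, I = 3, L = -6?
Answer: 3172556017/23613822 ≈ 134.35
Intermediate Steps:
H(d, B) = B
q = 3
z(Q, U) = -54 (z(Q, U) = -6*3*3 = -18*3 = -54)
H(-638, -87)/437293 - 7255/z(259 - 275, -595) = -87/437293 - 7255/(-54) = -87*1/437293 - 7255*(-1/54) = -87/437293 + 7255/54 = 3172556017/23613822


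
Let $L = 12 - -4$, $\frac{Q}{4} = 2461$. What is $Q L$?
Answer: $157504$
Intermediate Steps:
$Q = 9844$ ($Q = 4 \cdot 2461 = 9844$)
$L = 16$ ($L = 12 + 4 = 16$)
$Q L = 9844 \cdot 16 = 157504$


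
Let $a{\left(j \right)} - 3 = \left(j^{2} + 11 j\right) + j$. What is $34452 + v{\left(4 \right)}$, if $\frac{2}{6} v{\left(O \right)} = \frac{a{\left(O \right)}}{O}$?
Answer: $\frac{138009}{4} \approx 34502.0$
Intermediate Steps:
$a{\left(j \right)} = 3 + j^{2} + 12 j$ ($a{\left(j \right)} = 3 + \left(\left(j^{2} + 11 j\right) + j\right) = 3 + \left(j^{2} + 12 j\right) = 3 + j^{2} + 12 j$)
$v{\left(O \right)} = \frac{3 \left(3 + O^{2} + 12 O\right)}{O}$ ($v{\left(O \right)} = 3 \frac{3 + O^{2} + 12 O}{O} = \frac{3 \left(3 + O^{2} + 12 O\right)}{O}$)
$34452 + v{\left(4 \right)} = 34452 + \left(36 + 3 \cdot 4 + \frac{9}{4}\right) = 34452 + \left(36 + 12 + 9 \cdot \frac{1}{4}\right) = 34452 + \left(36 + 12 + \frac{9}{4}\right) = 34452 + \frac{201}{4} = \frac{138009}{4}$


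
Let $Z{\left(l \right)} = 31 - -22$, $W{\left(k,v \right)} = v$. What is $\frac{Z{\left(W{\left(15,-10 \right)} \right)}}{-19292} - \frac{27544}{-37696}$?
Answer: $\frac{312135}{428792} \approx 0.72794$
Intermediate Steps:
$Z{\left(l \right)} = 53$ ($Z{\left(l \right)} = 31 + 22 = 53$)
$\frac{Z{\left(W{\left(15,-10 \right)} \right)}}{-19292} - \frac{27544}{-37696} = \frac{53}{-19292} - \frac{27544}{-37696} = 53 \left(- \frac{1}{19292}\right) - - \frac{3443}{4712} = - \frac{1}{364} + \frac{3443}{4712} = \frac{312135}{428792}$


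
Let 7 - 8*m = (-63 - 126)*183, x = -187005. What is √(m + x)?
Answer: I*√730723/2 ≈ 427.41*I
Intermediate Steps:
m = 17297/4 (m = 7/8 - (-63 - 126)*183/8 = 7/8 - (-189)*183/8 = 7/8 - ⅛*(-34587) = 7/8 + 34587/8 = 17297/4 ≈ 4324.3)
√(m + x) = √(17297/4 - 187005) = √(-730723/4) = I*√730723/2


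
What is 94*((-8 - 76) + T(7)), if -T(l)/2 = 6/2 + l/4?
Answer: -8789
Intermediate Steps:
T(l) = -6 - l/2 (T(l) = -2*(6/2 + l/4) = -2*(6*(1/2) + l*(1/4)) = -2*(3 + l/4) = -6 - l/2)
94*((-8 - 76) + T(7)) = 94*((-8 - 76) + (-6 - 1/2*7)) = 94*(-84 + (-6 - 7/2)) = 94*(-84 - 19/2) = 94*(-187/2) = -8789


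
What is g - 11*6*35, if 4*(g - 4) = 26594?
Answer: 8685/2 ≈ 4342.5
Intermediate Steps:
g = 13305/2 (g = 4 + (1/4)*26594 = 4 + 13297/2 = 13305/2 ≈ 6652.5)
g - 11*6*35 = 13305/2 - 11*6*35 = 13305/2 - 66*35 = 13305/2 - 2310 = 8685/2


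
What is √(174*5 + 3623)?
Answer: √4493 ≈ 67.030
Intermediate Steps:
√(174*5 + 3623) = √(870 + 3623) = √4493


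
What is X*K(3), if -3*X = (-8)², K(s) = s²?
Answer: -192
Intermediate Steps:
X = -64/3 (X = -⅓*(-8)² = -⅓*64 = -64/3 ≈ -21.333)
X*K(3) = -64/3*3² = -64/3*9 = -192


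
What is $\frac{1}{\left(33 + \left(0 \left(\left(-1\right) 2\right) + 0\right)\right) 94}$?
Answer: $\frac{1}{3102} \approx 0.00032237$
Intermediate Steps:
$\frac{1}{\left(33 + \left(0 \left(\left(-1\right) 2\right) + 0\right)\right) 94} = \frac{1}{\left(33 + \left(0 \left(-2\right) + 0\right)\right) 94} = \frac{1}{\left(33 + \left(0 + 0\right)\right) 94} = \frac{1}{\left(33 + 0\right) 94} = \frac{1}{33 \cdot 94} = \frac{1}{3102}$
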